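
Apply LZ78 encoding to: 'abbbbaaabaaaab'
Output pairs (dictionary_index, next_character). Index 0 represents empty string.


LZ78 encoding steps:
Dictionary: {0: ''}
Step 1: w='' (idx 0), next='a' -> output (0, 'a'), add 'a' as idx 1
Step 2: w='' (idx 0), next='b' -> output (0, 'b'), add 'b' as idx 2
Step 3: w='b' (idx 2), next='b' -> output (2, 'b'), add 'bb' as idx 3
Step 4: w='b' (idx 2), next='a' -> output (2, 'a'), add 'ba' as idx 4
Step 5: w='a' (idx 1), next='a' -> output (1, 'a'), add 'aa' as idx 5
Step 6: w='ba' (idx 4), next='a' -> output (4, 'a'), add 'baa' as idx 6
Step 7: w='aa' (idx 5), next='b' -> output (5, 'b'), add 'aab' as idx 7


Encoded: [(0, 'a'), (0, 'b'), (2, 'b'), (2, 'a'), (1, 'a'), (4, 'a'), (5, 'b')]


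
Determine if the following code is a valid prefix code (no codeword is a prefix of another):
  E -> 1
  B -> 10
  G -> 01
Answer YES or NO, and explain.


Checking each pair (does one codeword prefix another?):
  E='1' vs B='10': prefix -- VIOLATION

NO -- this is NOT a valid prefix code. E (1) is a prefix of B (10).


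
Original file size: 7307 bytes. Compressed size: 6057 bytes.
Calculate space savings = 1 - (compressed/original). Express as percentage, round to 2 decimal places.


ratio = compressed/original = 6057/7307 = 0.828931
savings = 1 - ratio = 1 - 0.828931 = 0.171069
as a percentage: 0.171069 * 100 = 17.11%

Space savings = 1 - 6057/7307 = 17.11%


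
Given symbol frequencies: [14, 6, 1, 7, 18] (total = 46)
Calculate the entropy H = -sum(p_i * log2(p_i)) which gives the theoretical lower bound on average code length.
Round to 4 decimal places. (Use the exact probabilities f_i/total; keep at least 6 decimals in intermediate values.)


Per-symbol terms -p_i * log2(p_i) with p_i = f_i/46:
  p = 14/46 = 0.304348: log2(p) = -1.716207, -p*log2(p) = 0.522324
  p = 6/46 = 0.130435: log2(p) = -2.938599, -p*log2(p) = 0.383296
  p = 1/46 = 0.021739: log2(p) = -5.523562, -p*log2(p) = 0.120077
  p = 7/46 = 0.152174: log2(p) = -2.716207, -p*log2(p) = 0.413336
  p = 18/46 = 0.391304: log2(p) = -1.353637, -p*log2(p) = 0.529684
H = 0.522324 + 0.383296 + 0.120077 + 0.413336 + 0.529684 = 1.968717

H = 1.9687 bits/symbol


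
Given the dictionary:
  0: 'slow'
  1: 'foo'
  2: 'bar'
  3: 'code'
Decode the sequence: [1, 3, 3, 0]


Look up each index in the dictionary:
  1 -> 'foo'
  3 -> 'code'
  3 -> 'code'
  0 -> 'slow'

Decoded: "foo code code slow"


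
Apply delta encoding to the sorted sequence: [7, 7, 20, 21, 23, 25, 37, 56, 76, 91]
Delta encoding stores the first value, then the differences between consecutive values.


First value: 7
Deltas:
  7 - 7 = 0
  20 - 7 = 13
  21 - 20 = 1
  23 - 21 = 2
  25 - 23 = 2
  37 - 25 = 12
  56 - 37 = 19
  76 - 56 = 20
  91 - 76 = 15


Delta encoded: [7, 0, 13, 1, 2, 2, 12, 19, 20, 15]


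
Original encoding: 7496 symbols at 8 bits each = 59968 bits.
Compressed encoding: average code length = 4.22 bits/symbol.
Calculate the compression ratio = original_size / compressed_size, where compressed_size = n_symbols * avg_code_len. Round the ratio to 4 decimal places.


original_size = n_symbols * orig_bits = 7496 * 8 = 59968 bits
compressed_size = n_symbols * avg_code_len = 7496 * 4.22 = 31633.12 bits
ratio = original_size / compressed_size = 59968 / 31633.12 = 1.8957

Compression ratio = 1.8957


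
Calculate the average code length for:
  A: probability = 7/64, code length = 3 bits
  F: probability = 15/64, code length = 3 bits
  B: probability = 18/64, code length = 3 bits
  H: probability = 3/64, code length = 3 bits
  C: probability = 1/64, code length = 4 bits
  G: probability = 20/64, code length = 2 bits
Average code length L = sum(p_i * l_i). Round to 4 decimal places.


Weighted contributions p_i * l_i:
  A: (7/64) * 3 = 21/64
  F: (15/64) * 3 = 45/64
  B: (18/64) * 3 = 54/64
  H: (3/64) * 3 = 9/64
  C: (1/64) * 4 = 4/64
  G: (20/64) * 2 = 40/64
Sum = (21 + 45 + 54 + 9 + 4 + 40)/64 = 173/64

L = 173/64 = 2.7031 bits/symbol


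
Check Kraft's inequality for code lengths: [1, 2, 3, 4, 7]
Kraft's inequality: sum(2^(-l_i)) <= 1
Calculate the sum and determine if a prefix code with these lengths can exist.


Sum = 2^(-1) + 2^(-2) + 2^(-3) + 2^(-4) + 2^(-7)
    = 0.5 + 0.25 + 0.125 + 0.0625 + 0.0078125
    = 121/128 = 0.9453125
Since 0.9453125 <= 1, Kraft's inequality IS satisfied.
A prefix code with these lengths CAN exist.

Kraft sum = 0.9453125. Satisfied.


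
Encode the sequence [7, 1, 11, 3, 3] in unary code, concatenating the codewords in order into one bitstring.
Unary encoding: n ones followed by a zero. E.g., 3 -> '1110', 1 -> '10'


Encode each number as n ones followed by a terminating 0:
  7 -> 11111110 (8 bits)
  1 -> 10 (2 bits)
  11 -> 111111111110 (12 bits)
  3 -> 1110 (4 bits)
  3 -> 1110 (4 bits)
Total length = 8 + 2 + 12 + 4 + 4 = 30 bits.

Unary([7, 1, 11, 3, 3]) = 111111101011111111111011101110 (30 bits)


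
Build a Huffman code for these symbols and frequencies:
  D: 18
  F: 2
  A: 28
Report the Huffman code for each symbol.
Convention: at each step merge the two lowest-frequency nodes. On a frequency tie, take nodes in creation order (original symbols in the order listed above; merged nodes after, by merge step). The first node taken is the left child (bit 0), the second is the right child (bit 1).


Huffman tree construction:
Step 1: Merge F(2) + D(18) = 20
Step 2: Merge (F+D)(20) + A(28) = 48
Read each symbol's code off the tree from the root (left child = 0, right child = 1).

Codes:
  D: 01 (length 2)
  F: 00 (length 2)
  A: 1 (length 1)
Average code length: 68/48 = 1.4167 bits/symbol


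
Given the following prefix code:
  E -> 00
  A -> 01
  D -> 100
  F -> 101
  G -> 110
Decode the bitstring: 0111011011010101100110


Decoding step by step:
Bits 01 -> A
Bits 110 -> G
Bits 110 -> G
Bits 110 -> G
Bits 101 -> F
Bits 01 -> A
Bits 100 -> D
Bits 110 -> G


Decoded message: AGGGFADG


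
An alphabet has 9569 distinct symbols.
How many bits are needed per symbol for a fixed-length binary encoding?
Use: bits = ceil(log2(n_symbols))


log2(9569) = 13.2242
Bracket: 2^13 = 8192 < 9569 <= 2^14 = 16384
So ceil(log2(9569)) = 14

bits = ceil(log2(9569)) = ceil(13.2242) = 14 bits


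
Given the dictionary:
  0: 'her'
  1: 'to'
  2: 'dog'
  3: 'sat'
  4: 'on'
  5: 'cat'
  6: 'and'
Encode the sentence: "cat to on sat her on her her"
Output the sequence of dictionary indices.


Look up each word in the dictionary:
  'cat' -> 5
  'to' -> 1
  'on' -> 4
  'sat' -> 3
  'her' -> 0
  'on' -> 4
  'her' -> 0
  'her' -> 0

Encoded: [5, 1, 4, 3, 0, 4, 0, 0]


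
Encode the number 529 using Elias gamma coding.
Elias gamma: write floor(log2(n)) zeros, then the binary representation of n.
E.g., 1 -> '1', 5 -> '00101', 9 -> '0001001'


num_bits = floor(log2(529)) + 1 = 10
leading_zeros = num_bits - 1 = 9
binary(529) = 1000010001

Elias gamma(529) = '000000000' + '1000010001' = 0000000001000010001 (19 bits)


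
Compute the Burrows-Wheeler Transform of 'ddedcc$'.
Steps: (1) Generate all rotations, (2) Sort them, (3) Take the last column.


Rotations (sorted):
  0: $ddedcc -> last char: c
  1: c$ddedc -> last char: c
  2: cc$dded -> last char: d
  3: dcc$dde -> last char: e
  4: ddedcc$ -> last char: $
  5: dedcc$d -> last char: d
  6: edcc$dd -> last char: d


BWT = ccde$dd


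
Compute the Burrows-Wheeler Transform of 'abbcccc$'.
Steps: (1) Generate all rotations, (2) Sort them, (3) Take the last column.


Rotations (sorted):
  0: $abbcccc -> last char: c
  1: abbcccc$ -> last char: $
  2: bbcccc$a -> last char: a
  3: bcccc$ab -> last char: b
  4: c$abbccc -> last char: c
  5: cc$abbcc -> last char: c
  6: ccc$abbc -> last char: c
  7: cccc$abb -> last char: b


BWT = c$abcccb


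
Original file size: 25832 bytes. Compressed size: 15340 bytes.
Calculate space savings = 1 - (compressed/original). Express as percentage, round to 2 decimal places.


ratio = compressed/original = 15340/25832 = 0.593837
savings = 1 - ratio = 1 - 0.593837 = 0.406163
as a percentage: 0.406163 * 100 = 40.62%

Space savings = 1 - 15340/25832 = 40.62%


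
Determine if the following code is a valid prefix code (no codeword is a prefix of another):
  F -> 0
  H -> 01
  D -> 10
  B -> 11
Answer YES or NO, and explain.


Checking each pair (does one codeword prefix another?):
  F='0' vs H='01': prefix -- VIOLATION

NO -- this is NOT a valid prefix code. F (0) is a prefix of H (01).


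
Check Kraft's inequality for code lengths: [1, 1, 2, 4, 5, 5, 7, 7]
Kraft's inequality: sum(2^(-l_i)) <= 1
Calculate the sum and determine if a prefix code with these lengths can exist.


Sum = 2^(-1) + 2^(-1) + 2^(-2) + 2^(-4) + 2^(-5) + 2^(-5) + 2^(-7) + 2^(-7)
    = 0.5 + 0.5 + 0.25 + 0.0625 + 0.03125 + 0.03125 + 0.0078125 + 0.0078125
    = 178/128 = 1.390625
Since 1.390625 > 1, Kraft's inequality is NOT satisfied.
A prefix code with these lengths CANNOT exist.

Kraft sum = 1.390625. Not satisfied.


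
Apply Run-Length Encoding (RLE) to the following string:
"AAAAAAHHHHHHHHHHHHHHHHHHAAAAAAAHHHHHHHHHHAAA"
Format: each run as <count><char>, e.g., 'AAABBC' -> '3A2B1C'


Scanning runs left to right:
  i=0: run of 'A' x 6 -> '6A'
  i=6: run of 'H' x 18 -> '18H'
  i=24: run of 'A' x 7 -> '7A'
  i=31: run of 'H' x 10 -> '10H'
  i=41: run of 'A' x 3 -> '3A'

RLE = 6A18H7A10H3A


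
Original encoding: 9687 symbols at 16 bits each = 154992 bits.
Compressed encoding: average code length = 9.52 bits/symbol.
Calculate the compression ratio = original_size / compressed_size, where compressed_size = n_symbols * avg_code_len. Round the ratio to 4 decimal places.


original_size = n_symbols * orig_bits = 9687 * 16 = 154992 bits
compressed_size = n_symbols * avg_code_len = 9687 * 9.52 = 92220.24 bits
ratio = original_size / compressed_size = 154992 / 92220.24 = 1.6807

Compression ratio = 1.6807


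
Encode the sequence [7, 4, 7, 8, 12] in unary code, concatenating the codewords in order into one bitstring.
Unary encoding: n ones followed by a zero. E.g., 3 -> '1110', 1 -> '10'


Encode each number as n ones followed by a terminating 0:
  7 -> 11111110 (8 bits)
  4 -> 11110 (5 bits)
  7 -> 11111110 (8 bits)
  8 -> 111111110 (9 bits)
  12 -> 1111111111110 (13 bits)
Total length = 8 + 5 + 8 + 9 + 13 = 43 bits.

Unary([7, 4, 7, 8, 12]) = 1111111011110111111101111111101111111111110 (43 bits)


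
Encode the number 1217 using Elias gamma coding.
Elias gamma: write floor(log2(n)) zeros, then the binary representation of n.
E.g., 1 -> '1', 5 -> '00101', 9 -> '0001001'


num_bits = floor(log2(1217)) + 1 = 11
leading_zeros = num_bits - 1 = 10
binary(1217) = 10011000001

Elias gamma(1217) = '0000000000' + '10011000001' = 000000000010011000001 (21 bits)


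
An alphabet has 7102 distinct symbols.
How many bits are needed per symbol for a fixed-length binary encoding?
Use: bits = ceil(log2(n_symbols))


log2(7102) = 12.794
Bracket: 2^12 = 4096 < 7102 <= 2^13 = 8192
So ceil(log2(7102)) = 13

bits = ceil(log2(7102)) = ceil(12.794) = 13 bits


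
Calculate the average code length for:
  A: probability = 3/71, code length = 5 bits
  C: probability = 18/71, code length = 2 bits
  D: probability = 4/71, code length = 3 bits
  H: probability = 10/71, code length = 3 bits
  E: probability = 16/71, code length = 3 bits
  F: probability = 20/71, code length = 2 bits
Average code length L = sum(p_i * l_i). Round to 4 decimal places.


Weighted contributions p_i * l_i:
  A: (3/71) * 5 = 15/71
  C: (18/71) * 2 = 36/71
  D: (4/71) * 3 = 12/71
  H: (10/71) * 3 = 30/71
  E: (16/71) * 3 = 48/71
  F: (20/71) * 2 = 40/71
Sum = (15 + 36 + 12 + 30 + 48 + 40)/71 = 181/71

L = 181/71 = 2.5493 bits/symbol


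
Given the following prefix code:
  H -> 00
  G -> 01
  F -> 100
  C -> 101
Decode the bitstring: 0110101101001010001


Decoding step by step:
Bits 01 -> G
Bits 101 -> C
Bits 01 -> G
Bits 101 -> C
Bits 00 -> H
Bits 101 -> C
Bits 00 -> H
Bits 01 -> G


Decoded message: GCGCHCHG


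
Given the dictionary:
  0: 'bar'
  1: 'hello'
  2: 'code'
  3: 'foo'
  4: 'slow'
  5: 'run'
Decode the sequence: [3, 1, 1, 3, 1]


Look up each index in the dictionary:
  3 -> 'foo'
  1 -> 'hello'
  1 -> 'hello'
  3 -> 'foo'
  1 -> 'hello'

Decoded: "foo hello hello foo hello"


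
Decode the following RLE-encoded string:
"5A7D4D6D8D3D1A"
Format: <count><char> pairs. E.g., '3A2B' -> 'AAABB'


Expanding each <count><char> pair:
  5A -> 'AAAAA'
  7D -> 'DDDDDDD'
  4D -> 'DDDD'
  6D -> 'DDDDDD'
  8D -> 'DDDDDDDD'
  3D -> 'DDD'
  1A -> 'A'

Decoded = AAAAADDDDDDDDDDDDDDDDDDDDDDDDDDDDA


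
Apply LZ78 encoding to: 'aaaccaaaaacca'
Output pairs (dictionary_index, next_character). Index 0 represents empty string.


LZ78 encoding steps:
Dictionary: {0: ''}
Step 1: w='' (idx 0), next='a' -> output (0, 'a'), add 'a' as idx 1
Step 2: w='a' (idx 1), next='a' -> output (1, 'a'), add 'aa' as idx 2
Step 3: w='' (idx 0), next='c' -> output (0, 'c'), add 'c' as idx 3
Step 4: w='c' (idx 3), next='a' -> output (3, 'a'), add 'ca' as idx 4
Step 5: w='aa' (idx 2), next='a' -> output (2, 'a'), add 'aaa' as idx 5
Step 6: w='a' (idx 1), next='c' -> output (1, 'c'), add 'ac' as idx 6
Step 7: w='ca' (idx 4), end of input -> output (4, '')


Encoded: [(0, 'a'), (1, 'a'), (0, 'c'), (3, 'a'), (2, 'a'), (1, 'c'), (4, '')]


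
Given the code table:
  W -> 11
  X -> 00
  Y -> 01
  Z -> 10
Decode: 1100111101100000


Decoding:
11 -> W
00 -> X
11 -> W
11 -> W
01 -> Y
10 -> Z
00 -> X
00 -> X


Result: WXWWYZXX


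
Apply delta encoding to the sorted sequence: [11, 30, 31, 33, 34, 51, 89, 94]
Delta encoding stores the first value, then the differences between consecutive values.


First value: 11
Deltas:
  30 - 11 = 19
  31 - 30 = 1
  33 - 31 = 2
  34 - 33 = 1
  51 - 34 = 17
  89 - 51 = 38
  94 - 89 = 5


Delta encoded: [11, 19, 1, 2, 1, 17, 38, 5]


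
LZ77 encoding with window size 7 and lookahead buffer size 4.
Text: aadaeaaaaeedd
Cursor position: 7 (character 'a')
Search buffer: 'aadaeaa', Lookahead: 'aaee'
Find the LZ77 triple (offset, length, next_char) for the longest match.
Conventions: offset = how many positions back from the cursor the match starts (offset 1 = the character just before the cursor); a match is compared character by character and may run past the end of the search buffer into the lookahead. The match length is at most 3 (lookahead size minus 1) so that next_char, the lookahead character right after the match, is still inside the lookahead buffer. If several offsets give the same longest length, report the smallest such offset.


Try each offset into the search buffer:
  offset=1 (pos 6, char 'a'): match length 2
  offset=2 (pos 5, char 'a'): match length 2
  offset=3 (pos 4, char 'e'): match length 0
  offset=4 (pos 3, char 'a'): match length 1
  offset=5 (pos 2, char 'd'): match length 0
  offset=6 (pos 1, char 'a'): match length 1
  offset=7 (pos 0, char 'a'): match length 2
Longest match has length 2, found at offsets 1, 2, 7; take the smallest, offset 1.
next_char = character at position 7 + 2 = 9 -> 'e'

Best match: offset=1, length=2 (matching 'aa' starting at position 6)
LZ77 triple: (1, 2, 'e')


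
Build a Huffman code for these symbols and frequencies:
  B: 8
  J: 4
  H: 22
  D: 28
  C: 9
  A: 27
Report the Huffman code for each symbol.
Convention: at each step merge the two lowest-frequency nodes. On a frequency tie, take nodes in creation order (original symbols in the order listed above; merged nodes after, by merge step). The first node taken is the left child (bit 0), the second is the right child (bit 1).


Huffman tree construction:
Step 1: Merge J(4) + B(8) = 12
Step 2: Merge C(9) + (J+B)(12) = 21
Step 3: Merge (C+(J+B))(21) + H(22) = 43
Step 4: Merge A(27) + D(28) = 55
Step 5: Merge ((C+(J+B))+H)(43) + (A+D)(55) = 98
Read each symbol's code off the tree from the root (left child = 0, right child = 1).

Codes:
  B: 0011 (length 4)
  J: 0010 (length 4)
  H: 01 (length 2)
  D: 11 (length 2)
  C: 000 (length 3)
  A: 10 (length 2)
Average code length: 229/98 = 2.3367 bits/symbol


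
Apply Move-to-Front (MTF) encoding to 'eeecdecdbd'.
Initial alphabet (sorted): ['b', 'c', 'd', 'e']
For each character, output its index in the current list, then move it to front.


MTF encoding:
'e': index 3 in ['b', 'c', 'd', 'e'] -> ['e', 'b', 'c', 'd']
'e': index 0 in ['e', 'b', 'c', 'd'] -> ['e', 'b', 'c', 'd']
'e': index 0 in ['e', 'b', 'c', 'd'] -> ['e', 'b', 'c', 'd']
'c': index 2 in ['e', 'b', 'c', 'd'] -> ['c', 'e', 'b', 'd']
'd': index 3 in ['c', 'e', 'b', 'd'] -> ['d', 'c', 'e', 'b']
'e': index 2 in ['d', 'c', 'e', 'b'] -> ['e', 'd', 'c', 'b']
'c': index 2 in ['e', 'd', 'c', 'b'] -> ['c', 'e', 'd', 'b']
'd': index 2 in ['c', 'e', 'd', 'b'] -> ['d', 'c', 'e', 'b']
'b': index 3 in ['d', 'c', 'e', 'b'] -> ['b', 'd', 'c', 'e']
'd': index 1 in ['b', 'd', 'c', 'e'] -> ['d', 'b', 'c', 'e']


Output: [3, 0, 0, 2, 3, 2, 2, 2, 3, 1]


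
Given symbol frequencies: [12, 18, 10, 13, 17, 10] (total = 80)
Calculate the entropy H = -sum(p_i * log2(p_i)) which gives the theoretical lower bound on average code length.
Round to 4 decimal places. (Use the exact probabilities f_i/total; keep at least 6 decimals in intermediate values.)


Per-symbol terms -p_i * log2(p_i) with p_i = f_i/80:
  p = 12/80 = 0.150000: log2(p) = -2.736966, -p*log2(p) = 0.410545
  p = 18/80 = 0.225000: log2(p) = -2.152003, -p*log2(p) = 0.484201
  p = 10/80 = 0.125000: log2(p) = -3.000000, -p*log2(p) = 0.375000
  p = 13/80 = 0.162500: log2(p) = -2.621488, -p*log2(p) = 0.425992
  p = 17/80 = 0.212500: log2(p) = -2.234465, -p*log2(p) = 0.474824
  p = 10/80 = 0.125000: log2(p) = -3.000000, -p*log2(p) = 0.375000
H = 0.410545 + 0.484201 + 0.375000 + 0.425992 + 0.474824 + 0.375000 = 2.545562

H = 2.5456 bits/symbol


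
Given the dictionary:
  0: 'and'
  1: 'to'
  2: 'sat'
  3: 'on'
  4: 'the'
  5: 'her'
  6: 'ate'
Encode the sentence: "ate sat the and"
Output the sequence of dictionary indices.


Look up each word in the dictionary:
  'ate' -> 6
  'sat' -> 2
  'the' -> 4
  'and' -> 0

Encoded: [6, 2, 4, 0]


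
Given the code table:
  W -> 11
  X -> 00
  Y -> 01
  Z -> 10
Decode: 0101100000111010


Decoding:
01 -> Y
01 -> Y
10 -> Z
00 -> X
00 -> X
11 -> W
10 -> Z
10 -> Z


Result: YYZXXWZZ


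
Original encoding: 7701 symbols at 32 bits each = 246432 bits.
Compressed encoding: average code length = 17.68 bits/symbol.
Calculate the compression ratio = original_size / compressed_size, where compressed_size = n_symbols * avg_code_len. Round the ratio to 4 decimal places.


original_size = n_symbols * orig_bits = 7701 * 32 = 246432 bits
compressed_size = n_symbols * avg_code_len = 7701 * 17.68 = 136153.68 bits
ratio = original_size / compressed_size = 246432 / 136153.68 = 1.81

Compression ratio = 1.81


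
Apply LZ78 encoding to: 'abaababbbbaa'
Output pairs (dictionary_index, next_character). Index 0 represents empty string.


LZ78 encoding steps:
Dictionary: {0: ''}
Step 1: w='' (idx 0), next='a' -> output (0, 'a'), add 'a' as idx 1
Step 2: w='' (idx 0), next='b' -> output (0, 'b'), add 'b' as idx 2
Step 3: w='a' (idx 1), next='a' -> output (1, 'a'), add 'aa' as idx 3
Step 4: w='b' (idx 2), next='a' -> output (2, 'a'), add 'ba' as idx 4
Step 5: w='b' (idx 2), next='b' -> output (2, 'b'), add 'bb' as idx 5
Step 6: w='bb' (idx 5), next='a' -> output (5, 'a'), add 'bba' as idx 6
Step 7: w='a' (idx 1), end of input -> output (1, '')


Encoded: [(0, 'a'), (0, 'b'), (1, 'a'), (2, 'a'), (2, 'b'), (5, 'a'), (1, '')]


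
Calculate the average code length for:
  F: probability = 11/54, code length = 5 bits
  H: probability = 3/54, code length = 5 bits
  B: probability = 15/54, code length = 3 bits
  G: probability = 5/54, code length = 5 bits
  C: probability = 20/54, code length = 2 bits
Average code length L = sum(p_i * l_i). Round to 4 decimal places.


Weighted contributions p_i * l_i:
  F: (11/54) * 5 = 55/54
  H: (3/54) * 5 = 15/54
  B: (15/54) * 3 = 45/54
  G: (5/54) * 5 = 25/54
  C: (20/54) * 2 = 40/54
Sum = (55 + 15 + 45 + 25 + 40)/54 = 180/54

L = 180/54 = 3.3333 bits/symbol


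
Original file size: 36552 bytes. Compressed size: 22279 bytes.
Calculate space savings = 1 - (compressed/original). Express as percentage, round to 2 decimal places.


ratio = compressed/original = 22279/36552 = 0.609515
savings = 1 - ratio = 1 - 0.609515 = 0.390485
as a percentage: 0.390485 * 100 = 39.05%

Space savings = 1 - 22279/36552 = 39.05%


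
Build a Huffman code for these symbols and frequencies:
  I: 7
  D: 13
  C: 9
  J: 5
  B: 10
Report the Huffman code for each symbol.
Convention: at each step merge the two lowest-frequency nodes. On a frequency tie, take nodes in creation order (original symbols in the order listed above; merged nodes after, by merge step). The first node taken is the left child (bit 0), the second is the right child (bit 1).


Huffman tree construction:
Step 1: Merge J(5) + I(7) = 12
Step 2: Merge C(9) + B(10) = 19
Step 3: Merge (J+I)(12) + D(13) = 25
Step 4: Merge (C+B)(19) + ((J+I)+D)(25) = 44
Read each symbol's code off the tree from the root (left child = 0, right child = 1).

Codes:
  I: 101 (length 3)
  D: 11 (length 2)
  C: 00 (length 2)
  J: 100 (length 3)
  B: 01 (length 2)
Average code length: 100/44 = 2.2727 bits/symbol


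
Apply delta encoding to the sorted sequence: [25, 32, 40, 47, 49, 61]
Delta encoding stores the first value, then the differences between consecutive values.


First value: 25
Deltas:
  32 - 25 = 7
  40 - 32 = 8
  47 - 40 = 7
  49 - 47 = 2
  61 - 49 = 12


Delta encoded: [25, 7, 8, 7, 2, 12]


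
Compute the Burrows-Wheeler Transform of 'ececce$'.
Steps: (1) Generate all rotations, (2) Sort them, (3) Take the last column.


Rotations (sorted):
  0: $ececce -> last char: e
  1: cce$ece -> last char: e
  2: ce$ecec -> last char: c
  3: cecce$e -> last char: e
  4: e$ececc -> last char: c
  5: ecce$ec -> last char: c
  6: ececce$ -> last char: $


BWT = eececc$


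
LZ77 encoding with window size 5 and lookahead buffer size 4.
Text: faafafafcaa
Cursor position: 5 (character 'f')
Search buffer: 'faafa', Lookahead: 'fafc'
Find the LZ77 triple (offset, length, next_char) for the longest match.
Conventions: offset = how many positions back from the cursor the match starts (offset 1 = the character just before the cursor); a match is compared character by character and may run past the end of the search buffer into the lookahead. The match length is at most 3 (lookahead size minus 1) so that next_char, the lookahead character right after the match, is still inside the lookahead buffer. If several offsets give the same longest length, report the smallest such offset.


Try each offset into the search buffer:
  offset=1 (pos 4, char 'a'): match length 0
  offset=2 (pos 3, char 'f'): match length 3
  offset=3 (pos 2, char 'a'): match length 0
  offset=4 (pos 1, char 'a'): match length 0
  offset=5 (pos 0, char 'f'): match length 2
Longest match has length 3 at offset 2.
next_char = character at position 5 + 3 = 8 -> 'c'

Best match: offset=2, length=3 (matching 'faf' starting at position 3)
LZ77 triple: (2, 3, 'c')


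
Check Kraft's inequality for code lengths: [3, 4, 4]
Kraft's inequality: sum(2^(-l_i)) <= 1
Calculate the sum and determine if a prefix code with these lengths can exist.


Sum = 2^(-3) + 2^(-4) + 2^(-4)
    = 0.125 + 0.0625 + 0.0625
    = 4/16 = 0.25
Since 0.25 <= 1, Kraft's inequality IS satisfied.
A prefix code with these lengths CAN exist.

Kraft sum = 0.25. Satisfied.


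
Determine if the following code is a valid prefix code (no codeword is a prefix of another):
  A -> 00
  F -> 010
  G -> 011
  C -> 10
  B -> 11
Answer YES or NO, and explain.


Checking each pair (does one codeword prefix another?):
  A='00' vs F='010': no prefix
  A='00' vs G='011': no prefix
  A='00' vs C='10': no prefix
  A='00' vs B='11': no prefix
  F='010' vs A='00': no prefix
  F='010' vs G='011': no prefix
  F='010' vs C='10': no prefix
  F='010' vs B='11': no prefix
  G='011' vs A='00': no prefix
  G='011' vs F='010': no prefix
  G='011' vs C='10': no prefix
  G='011' vs B='11': no prefix
  C='10' vs A='00': no prefix
  C='10' vs F='010': no prefix
  C='10' vs G='011': no prefix
  C='10' vs B='11': no prefix
  B='11' vs A='00': no prefix
  B='11' vs F='010': no prefix
  B='11' vs G='011': no prefix
  B='11' vs C='10': no prefix
No violation found over all pairs.

YES -- this is a valid prefix code. No codeword is a prefix of any other codeword.


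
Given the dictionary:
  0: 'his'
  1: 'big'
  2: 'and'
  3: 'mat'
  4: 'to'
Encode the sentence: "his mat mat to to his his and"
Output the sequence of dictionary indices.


Look up each word in the dictionary:
  'his' -> 0
  'mat' -> 3
  'mat' -> 3
  'to' -> 4
  'to' -> 4
  'his' -> 0
  'his' -> 0
  'and' -> 2

Encoded: [0, 3, 3, 4, 4, 0, 0, 2]


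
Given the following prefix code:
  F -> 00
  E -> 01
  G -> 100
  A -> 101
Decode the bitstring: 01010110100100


Decoding step by step:
Bits 01 -> E
Bits 01 -> E
Bits 01 -> E
Bits 101 -> A
Bits 00 -> F
Bits 100 -> G


Decoded message: EEEAFG


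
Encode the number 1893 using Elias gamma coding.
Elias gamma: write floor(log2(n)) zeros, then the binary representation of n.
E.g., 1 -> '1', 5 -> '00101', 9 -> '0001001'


num_bits = floor(log2(1893)) + 1 = 11
leading_zeros = num_bits - 1 = 10
binary(1893) = 11101100101

Elias gamma(1893) = '0000000000' + '11101100101' = 000000000011101100101 (21 bits)


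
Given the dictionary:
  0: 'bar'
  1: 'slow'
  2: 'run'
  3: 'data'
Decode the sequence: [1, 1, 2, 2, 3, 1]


Look up each index in the dictionary:
  1 -> 'slow'
  1 -> 'slow'
  2 -> 'run'
  2 -> 'run'
  3 -> 'data'
  1 -> 'slow'

Decoded: "slow slow run run data slow"


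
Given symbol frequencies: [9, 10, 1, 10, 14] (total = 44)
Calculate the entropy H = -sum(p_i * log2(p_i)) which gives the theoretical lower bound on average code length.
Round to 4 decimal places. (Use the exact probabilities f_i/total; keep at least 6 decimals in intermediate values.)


Per-symbol terms -p_i * log2(p_i) with p_i = f_i/44:
  p = 9/44 = 0.204545: log2(p) = -2.289507, -p*log2(p) = 0.468308
  p = 10/44 = 0.227273: log2(p) = -2.137504, -p*log2(p) = 0.485796
  p = 1/44 = 0.022727: log2(p) = -5.459432, -p*log2(p) = 0.124078
  p = 10/44 = 0.227273: log2(p) = -2.137504, -p*log2(p) = 0.485796
  p = 14/44 = 0.318182: log2(p) = -1.652077, -p*log2(p) = 0.525661
H = 0.468308 + 0.485796 + 0.124078 + 0.485796 + 0.525661 = 2.089639

H = 2.0896 bits/symbol


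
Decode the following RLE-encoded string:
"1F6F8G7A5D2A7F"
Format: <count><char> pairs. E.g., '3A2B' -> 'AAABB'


Expanding each <count><char> pair:
  1F -> 'F'
  6F -> 'FFFFFF'
  8G -> 'GGGGGGGG'
  7A -> 'AAAAAAA'
  5D -> 'DDDDD'
  2A -> 'AA'
  7F -> 'FFFFFFF'

Decoded = FFFFFFFGGGGGGGGAAAAAAADDDDDAAFFFFFFF


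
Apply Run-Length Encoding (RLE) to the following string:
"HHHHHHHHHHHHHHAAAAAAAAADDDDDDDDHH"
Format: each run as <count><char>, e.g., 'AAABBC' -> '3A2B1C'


Scanning runs left to right:
  i=0: run of 'H' x 14 -> '14H'
  i=14: run of 'A' x 9 -> '9A'
  i=23: run of 'D' x 8 -> '8D'
  i=31: run of 'H' x 2 -> '2H'

RLE = 14H9A8D2H


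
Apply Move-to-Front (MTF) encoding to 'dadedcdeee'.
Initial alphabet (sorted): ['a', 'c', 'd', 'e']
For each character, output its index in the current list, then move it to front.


MTF encoding:
'd': index 2 in ['a', 'c', 'd', 'e'] -> ['d', 'a', 'c', 'e']
'a': index 1 in ['d', 'a', 'c', 'e'] -> ['a', 'd', 'c', 'e']
'd': index 1 in ['a', 'd', 'c', 'e'] -> ['d', 'a', 'c', 'e']
'e': index 3 in ['d', 'a', 'c', 'e'] -> ['e', 'd', 'a', 'c']
'd': index 1 in ['e', 'd', 'a', 'c'] -> ['d', 'e', 'a', 'c']
'c': index 3 in ['d', 'e', 'a', 'c'] -> ['c', 'd', 'e', 'a']
'd': index 1 in ['c', 'd', 'e', 'a'] -> ['d', 'c', 'e', 'a']
'e': index 2 in ['d', 'c', 'e', 'a'] -> ['e', 'd', 'c', 'a']
'e': index 0 in ['e', 'd', 'c', 'a'] -> ['e', 'd', 'c', 'a']
'e': index 0 in ['e', 'd', 'c', 'a'] -> ['e', 'd', 'c', 'a']


Output: [2, 1, 1, 3, 1, 3, 1, 2, 0, 0]


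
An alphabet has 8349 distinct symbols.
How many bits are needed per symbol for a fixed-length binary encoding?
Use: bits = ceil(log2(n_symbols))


log2(8349) = 13.0274
Bracket: 2^13 = 8192 < 8349 <= 2^14 = 16384
So ceil(log2(8349)) = 14

bits = ceil(log2(8349)) = ceil(13.0274) = 14 bits


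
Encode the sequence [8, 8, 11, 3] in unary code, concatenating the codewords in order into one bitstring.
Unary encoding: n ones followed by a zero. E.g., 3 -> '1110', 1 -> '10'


Encode each number as n ones followed by a terminating 0:
  8 -> 111111110 (9 bits)
  8 -> 111111110 (9 bits)
  11 -> 111111111110 (12 bits)
  3 -> 1110 (4 bits)
Total length = 9 + 9 + 12 + 4 = 34 bits.

Unary([8, 8, 11, 3]) = 1111111101111111101111111111101110 (34 bits)


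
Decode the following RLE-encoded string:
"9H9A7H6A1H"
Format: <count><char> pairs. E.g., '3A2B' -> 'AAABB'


Expanding each <count><char> pair:
  9H -> 'HHHHHHHHH'
  9A -> 'AAAAAAAAA'
  7H -> 'HHHHHHH'
  6A -> 'AAAAAA'
  1H -> 'H'

Decoded = HHHHHHHHHAAAAAAAAAHHHHHHHAAAAAAH


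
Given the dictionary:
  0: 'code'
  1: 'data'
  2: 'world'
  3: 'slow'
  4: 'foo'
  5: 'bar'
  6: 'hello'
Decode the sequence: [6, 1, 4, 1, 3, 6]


Look up each index in the dictionary:
  6 -> 'hello'
  1 -> 'data'
  4 -> 'foo'
  1 -> 'data'
  3 -> 'slow'
  6 -> 'hello'

Decoded: "hello data foo data slow hello"


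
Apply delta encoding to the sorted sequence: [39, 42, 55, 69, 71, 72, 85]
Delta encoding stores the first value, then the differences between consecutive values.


First value: 39
Deltas:
  42 - 39 = 3
  55 - 42 = 13
  69 - 55 = 14
  71 - 69 = 2
  72 - 71 = 1
  85 - 72 = 13


Delta encoded: [39, 3, 13, 14, 2, 1, 13]


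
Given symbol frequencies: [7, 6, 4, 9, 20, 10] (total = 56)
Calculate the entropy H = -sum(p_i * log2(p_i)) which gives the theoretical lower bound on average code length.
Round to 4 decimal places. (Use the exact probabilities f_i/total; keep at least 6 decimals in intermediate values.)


Per-symbol terms -p_i * log2(p_i) with p_i = f_i/56:
  p = 7/56 = 0.125000: log2(p) = -3.000000, -p*log2(p) = 0.375000
  p = 6/56 = 0.107143: log2(p) = -3.222392, -p*log2(p) = 0.345256
  p = 4/56 = 0.071429: log2(p) = -3.807355, -p*log2(p) = 0.271954
  p = 9/56 = 0.160714: log2(p) = -2.637430, -p*log2(p) = 0.423873
  p = 20/56 = 0.357143: log2(p) = -1.485427, -p*log2(p) = 0.530510
  p = 10/56 = 0.178571: log2(p) = -2.485427, -p*log2(p) = 0.443826
H = 0.375000 + 0.345256 + 0.271954 + 0.423873 + 0.530510 + 0.443826 = 2.390419

H = 2.3904 bits/symbol


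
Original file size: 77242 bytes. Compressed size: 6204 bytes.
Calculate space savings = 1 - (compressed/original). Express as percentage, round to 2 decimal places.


ratio = compressed/original = 6204/77242 = 0.080319
savings = 1 - ratio = 1 - 0.080319 = 0.919681
as a percentage: 0.919681 * 100 = 91.97%

Space savings = 1 - 6204/77242 = 91.97%


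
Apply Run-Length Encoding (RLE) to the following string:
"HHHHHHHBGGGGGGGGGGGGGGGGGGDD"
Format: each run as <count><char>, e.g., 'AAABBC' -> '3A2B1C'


Scanning runs left to right:
  i=0: run of 'H' x 7 -> '7H'
  i=7: run of 'B' x 1 -> '1B'
  i=8: run of 'G' x 18 -> '18G'
  i=26: run of 'D' x 2 -> '2D'

RLE = 7H1B18G2D


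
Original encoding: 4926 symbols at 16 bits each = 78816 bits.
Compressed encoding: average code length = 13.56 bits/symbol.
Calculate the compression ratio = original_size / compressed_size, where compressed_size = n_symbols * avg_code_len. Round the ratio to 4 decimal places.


original_size = n_symbols * orig_bits = 4926 * 16 = 78816 bits
compressed_size = n_symbols * avg_code_len = 4926 * 13.56 = 66796.56 bits
ratio = original_size / compressed_size = 78816 / 66796.56 = 1.1799

Compression ratio = 1.1799


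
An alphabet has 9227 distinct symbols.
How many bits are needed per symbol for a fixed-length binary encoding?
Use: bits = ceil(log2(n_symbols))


log2(9227) = 13.1716
Bracket: 2^13 = 8192 < 9227 <= 2^14 = 16384
So ceil(log2(9227)) = 14

bits = ceil(log2(9227)) = ceil(13.1716) = 14 bits


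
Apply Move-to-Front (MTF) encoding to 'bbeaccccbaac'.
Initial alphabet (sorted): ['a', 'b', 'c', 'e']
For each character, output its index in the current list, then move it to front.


MTF encoding:
'b': index 1 in ['a', 'b', 'c', 'e'] -> ['b', 'a', 'c', 'e']
'b': index 0 in ['b', 'a', 'c', 'e'] -> ['b', 'a', 'c', 'e']
'e': index 3 in ['b', 'a', 'c', 'e'] -> ['e', 'b', 'a', 'c']
'a': index 2 in ['e', 'b', 'a', 'c'] -> ['a', 'e', 'b', 'c']
'c': index 3 in ['a', 'e', 'b', 'c'] -> ['c', 'a', 'e', 'b']
'c': index 0 in ['c', 'a', 'e', 'b'] -> ['c', 'a', 'e', 'b']
'c': index 0 in ['c', 'a', 'e', 'b'] -> ['c', 'a', 'e', 'b']
'c': index 0 in ['c', 'a', 'e', 'b'] -> ['c', 'a', 'e', 'b']
'b': index 3 in ['c', 'a', 'e', 'b'] -> ['b', 'c', 'a', 'e']
'a': index 2 in ['b', 'c', 'a', 'e'] -> ['a', 'b', 'c', 'e']
'a': index 0 in ['a', 'b', 'c', 'e'] -> ['a', 'b', 'c', 'e']
'c': index 2 in ['a', 'b', 'c', 'e'] -> ['c', 'a', 'b', 'e']


Output: [1, 0, 3, 2, 3, 0, 0, 0, 3, 2, 0, 2]


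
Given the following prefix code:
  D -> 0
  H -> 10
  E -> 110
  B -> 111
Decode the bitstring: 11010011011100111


Decoding step by step:
Bits 110 -> E
Bits 10 -> H
Bits 0 -> D
Bits 110 -> E
Bits 111 -> B
Bits 0 -> D
Bits 0 -> D
Bits 111 -> B


Decoded message: EHDEBDDB


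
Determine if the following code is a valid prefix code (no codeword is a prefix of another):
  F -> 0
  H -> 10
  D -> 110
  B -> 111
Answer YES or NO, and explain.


Checking each pair (does one codeword prefix another?):
  F='0' vs H='10': no prefix
  F='0' vs D='110': no prefix
  F='0' vs B='111': no prefix
  H='10' vs F='0': no prefix
  H='10' vs D='110': no prefix
  H='10' vs B='111': no prefix
  D='110' vs F='0': no prefix
  D='110' vs H='10': no prefix
  D='110' vs B='111': no prefix
  B='111' vs F='0': no prefix
  B='111' vs H='10': no prefix
  B='111' vs D='110': no prefix
No violation found over all pairs.

YES -- this is a valid prefix code. No codeword is a prefix of any other codeword.


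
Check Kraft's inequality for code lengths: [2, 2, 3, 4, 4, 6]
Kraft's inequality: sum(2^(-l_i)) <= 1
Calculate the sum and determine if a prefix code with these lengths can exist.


Sum = 2^(-2) + 2^(-2) + 2^(-3) + 2^(-4) + 2^(-4) + 2^(-6)
    = 0.25 + 0.25 + 0.125 + 0.0625 + 0.0625 + 0.015625
    = 49/64 = 0.765625
Since 0.765625 <= 1, Kraft's inequality IS satisfied.
A prefix code with these lengths CAN exist.

Kraft sum = 0.765625. Satisfied.


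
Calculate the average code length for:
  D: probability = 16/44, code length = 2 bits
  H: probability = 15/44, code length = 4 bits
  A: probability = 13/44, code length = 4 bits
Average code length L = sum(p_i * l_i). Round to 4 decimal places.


Weighted contributions p_i * l_i:
  D: (16/44) * 2 = 32/44
  H: (15/44) * 4 = 60/44
  A: (13/44) * 4 = 52/44
Sum = (32 + 60 + 52)/44 = 144/44

L = 144/44 = 3.2727 bits/symbol


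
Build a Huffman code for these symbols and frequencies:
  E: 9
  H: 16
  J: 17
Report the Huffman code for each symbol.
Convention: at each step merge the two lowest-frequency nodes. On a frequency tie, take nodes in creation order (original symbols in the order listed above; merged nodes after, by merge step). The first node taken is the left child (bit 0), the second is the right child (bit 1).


Huffman tree construction:
Step 1: Merge E(9) + H(16) = 25
Step 2: Merge J(17) + (E+H)(25) = 42
Read each symbol's code off the tree from the root (left child = 0, right child = 1).

Codes:
  E: 10 (length 2)
  H: 11 (length 2)
  J: 0 (length 1)
Average code length: 67/42 = 1.5952 bits/symbol


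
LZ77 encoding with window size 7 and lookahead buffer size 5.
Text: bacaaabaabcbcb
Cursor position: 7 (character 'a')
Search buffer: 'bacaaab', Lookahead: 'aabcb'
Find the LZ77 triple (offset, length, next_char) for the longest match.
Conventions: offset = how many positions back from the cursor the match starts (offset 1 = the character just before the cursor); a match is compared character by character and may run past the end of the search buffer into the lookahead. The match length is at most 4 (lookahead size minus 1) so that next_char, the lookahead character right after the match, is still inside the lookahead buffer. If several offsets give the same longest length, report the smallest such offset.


Try each offset into the search buffer:
  offset=1 (pos 6, char 'b'): match length 0
  offset=2 (pos 5, char 'a'): match length 1
  offset=3 (pos 4, char 'a'): match length 3
  offset=4 (pos 3, char 'a'): match length 2
  offset=5 (pos 2, char 'c'): match length 0
  offset=6 (pos 1, char 'a'): match length 1
  offset=7 (pos 0, char 'b'): match length 0
Longest match has length 3 at offset 3.
next_char = character at position 7 + 3 = 10 -> 'c'

Best match: offset=3, length=3 (matching 'aab' starting at position 4)
LZ77 triple: (3, 3, 'c')


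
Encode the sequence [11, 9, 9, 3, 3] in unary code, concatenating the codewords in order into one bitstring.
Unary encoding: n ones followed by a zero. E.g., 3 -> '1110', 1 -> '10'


Encode each number as n ones followed by a terminating 0:
  11 -> 111111111110 (12 bits)
  9 -> 1111111110 (10 bits)
  9 -> 1111111110 (10 bits)
  3 -> 1110 (4 bits)
  3 -> 1110 (4 bits)
Total length = 12 + 10 + 10 + 4 + 4 = 40 bits.

Unary([11, 9, 9, 3, 3]) = 1111111111101111111110111111111011101110 (40 bits)


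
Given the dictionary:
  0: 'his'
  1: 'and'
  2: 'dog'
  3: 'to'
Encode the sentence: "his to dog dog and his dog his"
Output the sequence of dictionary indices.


Look up each word in the dictionary:
  'his' -> 0
  'to' -> 3
  'dog' -> 2
  'dog' -> 2
  'and' -> 1
  'his' -> 0
  'dog' -> 2
  'his' -> 0

Encoded: [0, 3, 2, 2, 1, 0, 2, 0]


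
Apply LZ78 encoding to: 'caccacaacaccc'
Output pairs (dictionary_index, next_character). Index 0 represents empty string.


LZ78 encoding steps:
Dictionary: {0: ''}
Step 1: w='' (idx 0), next='c' -> output (0, 'c'), add 'c' as idx 1
Step 2: w='' (idx 0), next='a' -> output (0, 'a'), add 'a' as idx 2
Step 3: w='c' (idx 1), next='c' -> output (1, 'c'), add 'cc' as idx 3
Step 4: w='a' (idx 2), next='c' -> output (2, 'c'), add 'ac' as idx 4
Step 5: w='a' (idx 2), next='a' -> output (2, 'a'), add 'aa' as idx 5
Step 6: w='c' (idx 1), next='a' -> output (1, 'a'), add 'ca' as idx 6
Step 7: w='cc' (idx 3), next='c' -> output (3, 'c'), add 'ccc' as idx 7


Encoded: [(0, 'c'), (0, 'a'), (1, 'c'), (2, 'c'), (2, 'a'), (1, 'a'), (3, 'c')]


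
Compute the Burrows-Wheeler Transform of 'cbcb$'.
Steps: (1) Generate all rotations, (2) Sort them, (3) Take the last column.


Rotations (sorted):
  0: $cbcb -> last char: b
  1: b$cbc -> last char: c
  2: bcb$c -> last char: c
  3: cb$cb -> last char: b
  4: cbcb$ -> last char: $


BWT = bccb$


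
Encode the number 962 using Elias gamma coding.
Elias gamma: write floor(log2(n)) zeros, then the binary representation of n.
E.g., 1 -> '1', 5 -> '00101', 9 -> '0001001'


num_bits = floor(log2(962)) + 1 = 10
leading_zeros = num_bits - 1 = 9
binary(962) = 1111000010

Elias gamma(962) = '000000000' + '1111000010' = 0000000001111000010 (19 bits)


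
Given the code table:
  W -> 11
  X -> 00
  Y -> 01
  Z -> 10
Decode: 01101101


Decoding:
01 -> Y
10 -> Z
11 -> W
01 -> Y


Result: YZWY


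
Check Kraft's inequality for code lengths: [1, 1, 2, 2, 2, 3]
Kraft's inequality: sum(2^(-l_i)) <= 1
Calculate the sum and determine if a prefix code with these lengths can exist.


Sum = 2^(-1) + 2^(-1) + 2^(-2) + 2^(-2) + 2^(-2) + 2^(-3)
    = 0.5 + 0.5 + 0.25 + 0.25 + 0.25 + 0.125
    = 15/8 = 1.875
Since 1.875 > 1, Kraft's inequality is NOT satisfied.
A prefix code with these lengths CANNOT exist.

Kraft sum = 1.875. Not satisfied.


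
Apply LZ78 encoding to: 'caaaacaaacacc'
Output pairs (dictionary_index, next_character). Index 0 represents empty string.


LZ78 encoding steps:
Dictionary: {0: ''}
Step 1: w='' (idx 0), next='c' -> output (0, 'c'), add 'c' as idx 1
Step 2: w='' (idx 0), next='a' -> output (0, 'a'), add 'a' as idx 2
Step 3: w='a' (idx 2), next='a' -> output (2, 'a'), add 'aa' as idx 3
Step 4: w='a' (idx 2), next='c' -> output (2, 'c'), add 'ac' as idx 4
Step 5: w='aa' (idx 3), next='a' -> output (3, 'a'), add 'aaa' as idx 5
Step 6: w='c' (idx 1), next='a' -> output (1, 'a'), add 'ca' as idx 6
Step 7: w='c' (idx 1), next='c' -> output (1, 'c'), add 'cc' as idx 7


Encoded: [(0, 'c'), (0, 'a'), (2, 'a'), (2, 'c'), (3, 'a'), (1, 'a'), (1, 'c')]
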